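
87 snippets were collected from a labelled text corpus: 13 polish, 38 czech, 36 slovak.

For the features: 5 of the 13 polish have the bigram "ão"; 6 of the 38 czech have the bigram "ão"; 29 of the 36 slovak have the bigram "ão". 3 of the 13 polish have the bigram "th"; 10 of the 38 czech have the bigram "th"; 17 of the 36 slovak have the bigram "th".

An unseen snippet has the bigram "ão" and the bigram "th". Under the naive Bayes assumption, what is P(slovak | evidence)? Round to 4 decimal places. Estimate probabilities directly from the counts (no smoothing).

polish: (13/87) × (5/13) × (3/13) ≈ 0.0132626
czech: (38/87) × (6/38) × (10/38) ≈ 0.0181488
slovak: (36/87) × (29/36) × (17/36) ≈ 0.157407
P(slovak | x) = 0.157407 / 0.1888184 ≈ 0.8336

0.8336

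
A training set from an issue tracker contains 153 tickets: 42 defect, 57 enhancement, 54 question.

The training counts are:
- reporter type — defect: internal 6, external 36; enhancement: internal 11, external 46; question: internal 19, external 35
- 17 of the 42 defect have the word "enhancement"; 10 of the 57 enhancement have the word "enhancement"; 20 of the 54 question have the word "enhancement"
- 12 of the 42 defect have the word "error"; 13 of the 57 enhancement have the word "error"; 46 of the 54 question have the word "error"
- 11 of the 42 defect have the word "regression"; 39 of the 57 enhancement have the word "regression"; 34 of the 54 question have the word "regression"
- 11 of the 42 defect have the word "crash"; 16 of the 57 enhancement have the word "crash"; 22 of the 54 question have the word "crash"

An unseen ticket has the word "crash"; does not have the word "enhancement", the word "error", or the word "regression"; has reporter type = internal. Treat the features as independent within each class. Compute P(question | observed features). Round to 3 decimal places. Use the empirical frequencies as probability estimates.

defect: (42/153) × (6/42) × (25/42) × (30/42) × (31/42) × (11/42) ≈ 0.00322313
enhancement: (57/153) × (11/57) × (47/57) × (44/57) × (18/57) × (16/57) ≈ 0.00405644
question: (54/153) × (19/54) × (34/54) × (8/54) × (20/54) × (22/54) ≈ 0.00174787
P(question | x) = 0.00174787 / 0.00902744 ≈ 0.194

0.194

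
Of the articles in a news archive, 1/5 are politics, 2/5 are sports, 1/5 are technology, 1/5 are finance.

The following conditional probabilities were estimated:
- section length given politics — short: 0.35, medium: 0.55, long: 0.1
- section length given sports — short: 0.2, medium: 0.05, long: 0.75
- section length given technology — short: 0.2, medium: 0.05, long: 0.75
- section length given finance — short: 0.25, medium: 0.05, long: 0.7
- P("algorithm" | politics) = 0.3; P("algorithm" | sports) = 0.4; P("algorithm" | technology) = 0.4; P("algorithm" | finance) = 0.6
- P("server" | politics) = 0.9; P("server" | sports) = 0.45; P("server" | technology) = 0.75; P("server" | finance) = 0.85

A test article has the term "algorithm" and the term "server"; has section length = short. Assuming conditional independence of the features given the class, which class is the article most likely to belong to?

finance

politics: 0.2 × 0.35 × 0.3 × 0.9 = 0.0189
sports: 0.4 × 0.2 × 0.4 × 0.45 = 0.0144
technology: 0.2 × 0.2 × 0.4 × 0.75 = 0.012
finance: 0.2 × 0.25 × 0.6 × 0.85 = 0.0255
Highest score → finance.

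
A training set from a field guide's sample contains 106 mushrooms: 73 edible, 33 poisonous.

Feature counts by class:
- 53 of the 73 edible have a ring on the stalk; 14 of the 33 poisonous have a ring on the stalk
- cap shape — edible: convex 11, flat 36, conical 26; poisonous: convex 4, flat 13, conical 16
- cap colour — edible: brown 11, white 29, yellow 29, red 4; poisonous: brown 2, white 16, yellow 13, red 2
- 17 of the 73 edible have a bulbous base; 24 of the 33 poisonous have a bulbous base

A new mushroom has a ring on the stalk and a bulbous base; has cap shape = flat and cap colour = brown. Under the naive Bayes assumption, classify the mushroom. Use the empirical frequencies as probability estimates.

edible

edible: (73/106) × (53/73) × (36/73) × (11/73) × (17/73) ≈ 0.00865258
poisonous: (33/106) × (14/33) × (13/33) × (2/33) × (24/33) ≈ 0.00229332
Highest score → edible.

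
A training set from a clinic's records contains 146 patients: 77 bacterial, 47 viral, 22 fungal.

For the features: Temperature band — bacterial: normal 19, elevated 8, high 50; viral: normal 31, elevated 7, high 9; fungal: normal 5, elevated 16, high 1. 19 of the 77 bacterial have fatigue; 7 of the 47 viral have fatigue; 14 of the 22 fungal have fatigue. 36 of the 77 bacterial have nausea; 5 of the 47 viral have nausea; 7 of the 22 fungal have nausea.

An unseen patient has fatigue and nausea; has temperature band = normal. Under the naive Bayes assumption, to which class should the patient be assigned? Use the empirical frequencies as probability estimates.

bacterial

bacterial: (77/146) × (19/77) × (19/77) × (36/77) ≈ 0.0150133
viral: (47/146) × (31/47) × (7/47) × (5/47) ≈ 0.0033642
fungal: (22/146) × (5/22) × (14/22) × (7/22) ≈ 0.00693422
Highest score → bacterial.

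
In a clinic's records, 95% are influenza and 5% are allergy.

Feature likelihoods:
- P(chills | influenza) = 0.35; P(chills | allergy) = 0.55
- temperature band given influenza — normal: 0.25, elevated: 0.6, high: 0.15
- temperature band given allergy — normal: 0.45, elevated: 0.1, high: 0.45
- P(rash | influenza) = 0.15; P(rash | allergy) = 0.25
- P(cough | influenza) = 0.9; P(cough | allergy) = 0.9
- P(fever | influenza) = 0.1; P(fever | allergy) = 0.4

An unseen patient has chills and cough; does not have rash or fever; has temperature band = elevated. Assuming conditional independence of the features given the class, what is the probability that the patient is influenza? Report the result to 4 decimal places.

0.9920

influenza: 0.95 × 0.35 × 0.6 × (1−0.15) × 0.9 × (1−0.1) = 0.13735575
allergy: 0.05 × 0.55 × 0.1 × (1−0.25) × 0.9 × (1−0.4) = 0.00111375
P(influenza | x) = 0.13735575 / 0.1384695 ≈ 0.9920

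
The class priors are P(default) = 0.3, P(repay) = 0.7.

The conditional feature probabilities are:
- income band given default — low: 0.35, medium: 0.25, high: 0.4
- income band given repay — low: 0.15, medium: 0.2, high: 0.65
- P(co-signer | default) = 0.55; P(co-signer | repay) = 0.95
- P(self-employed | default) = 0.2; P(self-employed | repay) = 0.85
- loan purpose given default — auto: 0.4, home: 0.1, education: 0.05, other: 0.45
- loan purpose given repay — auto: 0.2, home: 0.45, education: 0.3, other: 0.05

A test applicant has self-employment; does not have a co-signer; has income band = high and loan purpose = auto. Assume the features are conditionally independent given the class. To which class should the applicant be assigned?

default: 0.3 × 0.4 × (1−0.55) × 0.2 × 0.4 = 0.00432
repay: 0.7 × 0.65 × (1−0.95) × 0.85 × 0.2 = 0.0038675
Highest score → default.

default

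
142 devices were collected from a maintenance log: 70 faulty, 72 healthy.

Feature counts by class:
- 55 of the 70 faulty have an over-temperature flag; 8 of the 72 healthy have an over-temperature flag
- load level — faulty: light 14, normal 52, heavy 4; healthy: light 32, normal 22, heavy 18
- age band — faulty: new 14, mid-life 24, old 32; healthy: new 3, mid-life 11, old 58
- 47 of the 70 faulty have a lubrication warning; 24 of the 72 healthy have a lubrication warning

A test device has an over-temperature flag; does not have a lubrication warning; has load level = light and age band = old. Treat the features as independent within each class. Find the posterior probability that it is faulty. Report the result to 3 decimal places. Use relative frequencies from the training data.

0.464

faulty: (70/142) × (55/70) × (14/70) × (32/70) × (23/70) ≈ 0.0116355
healthy: (72/142) × (8/72) × (32/72) × (58/72) × (48/72) ≈ 0.0134469
P(faulty | x) = 0.0116355 / 0.0250824 ≈ 0.464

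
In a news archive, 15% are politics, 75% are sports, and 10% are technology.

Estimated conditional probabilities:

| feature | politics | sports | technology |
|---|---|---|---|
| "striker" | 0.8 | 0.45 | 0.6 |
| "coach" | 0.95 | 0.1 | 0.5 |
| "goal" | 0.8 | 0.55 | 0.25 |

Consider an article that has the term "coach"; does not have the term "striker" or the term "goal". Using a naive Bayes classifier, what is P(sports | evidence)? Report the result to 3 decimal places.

politics: 0.15 × (1−0.8) × 0.95 × (1−0.8) = 0.0057
sports: 0.75 × (1−0.45) × 0.1 × (1−0.55) = 0.0185625
technology: 0.1 × (1−0.6) × 0.5 × (1−0.25) = 0.015
P(sports | x) = 0.0185625 / 0.0392625 ≈ 0.473

0.473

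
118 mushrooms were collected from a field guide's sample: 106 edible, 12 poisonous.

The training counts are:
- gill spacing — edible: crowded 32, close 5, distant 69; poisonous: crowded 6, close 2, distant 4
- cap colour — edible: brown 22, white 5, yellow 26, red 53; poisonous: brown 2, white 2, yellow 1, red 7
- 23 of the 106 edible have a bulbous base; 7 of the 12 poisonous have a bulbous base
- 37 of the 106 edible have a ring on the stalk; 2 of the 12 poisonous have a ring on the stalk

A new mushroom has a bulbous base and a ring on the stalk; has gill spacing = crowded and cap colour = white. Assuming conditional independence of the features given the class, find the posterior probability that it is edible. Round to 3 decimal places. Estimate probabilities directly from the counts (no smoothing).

edible: (106/118) × (32/106) × (5/106) × (23/106) × (37/106) ≈ 0.000968835
poisonous: (12/118) × (6/12) × (2/12) × (7/12) × (2/12) ≈ 0.000823917
P(edible | x) = 0.000968835 / 0.001792752 ≈ 0.540

0.540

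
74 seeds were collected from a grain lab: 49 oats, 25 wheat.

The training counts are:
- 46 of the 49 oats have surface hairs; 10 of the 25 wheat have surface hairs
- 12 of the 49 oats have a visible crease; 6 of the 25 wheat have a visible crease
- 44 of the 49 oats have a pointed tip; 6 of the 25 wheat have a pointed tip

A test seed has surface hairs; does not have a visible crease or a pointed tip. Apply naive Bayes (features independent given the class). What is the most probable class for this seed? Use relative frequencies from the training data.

wheat

oats: (49/74) × (46/49) × (37/49) × (5/49) ≈ 0.0478967
wheat: (25/74) × (10/25) × (19/25) × (19/25) ≈ 0.0780541
Highest score → wheat.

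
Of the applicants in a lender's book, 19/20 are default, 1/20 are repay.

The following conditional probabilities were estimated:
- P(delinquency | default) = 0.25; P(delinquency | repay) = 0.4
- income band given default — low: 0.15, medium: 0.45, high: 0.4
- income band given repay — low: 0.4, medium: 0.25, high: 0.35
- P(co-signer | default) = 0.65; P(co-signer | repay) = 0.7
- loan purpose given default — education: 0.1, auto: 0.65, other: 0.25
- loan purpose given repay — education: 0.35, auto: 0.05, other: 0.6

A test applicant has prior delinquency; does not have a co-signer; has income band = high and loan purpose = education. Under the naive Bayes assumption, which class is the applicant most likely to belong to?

default: 0.95 × 0.25 × 0.4 × (1−0.65) × 0.1 = 0.003325
repay: 0.05 × 0.4 × 0.35 × (1−0.7) × 0.35 = 0.000735
Highest score → default.

default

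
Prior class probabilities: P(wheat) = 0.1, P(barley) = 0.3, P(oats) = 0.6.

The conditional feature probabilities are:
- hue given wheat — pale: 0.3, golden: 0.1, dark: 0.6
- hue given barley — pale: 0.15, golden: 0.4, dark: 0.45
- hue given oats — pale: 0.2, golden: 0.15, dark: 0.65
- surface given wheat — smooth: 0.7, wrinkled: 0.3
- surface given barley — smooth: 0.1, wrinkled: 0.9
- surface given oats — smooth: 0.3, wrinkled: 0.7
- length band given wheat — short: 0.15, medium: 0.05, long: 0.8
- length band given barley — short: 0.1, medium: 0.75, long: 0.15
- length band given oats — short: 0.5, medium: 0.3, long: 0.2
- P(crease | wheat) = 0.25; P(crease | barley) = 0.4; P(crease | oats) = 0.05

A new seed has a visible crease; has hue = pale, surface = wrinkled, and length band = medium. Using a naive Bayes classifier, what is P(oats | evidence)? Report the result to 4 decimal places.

wheat: 0.1 × 0.3 × 0.3 × 0.05 × 0.25 = 0.0001125
barley: 0.3 × 0.15 × 0.9 × 0.75 × 0.4 = 0.01215
oats: 0.6 × 0.2 × 0.7 × 0.3 × 0.05 = 0.00126
P(oats | x) = 0.00126 / 0.0135225 ≈ 0.0932

0.0932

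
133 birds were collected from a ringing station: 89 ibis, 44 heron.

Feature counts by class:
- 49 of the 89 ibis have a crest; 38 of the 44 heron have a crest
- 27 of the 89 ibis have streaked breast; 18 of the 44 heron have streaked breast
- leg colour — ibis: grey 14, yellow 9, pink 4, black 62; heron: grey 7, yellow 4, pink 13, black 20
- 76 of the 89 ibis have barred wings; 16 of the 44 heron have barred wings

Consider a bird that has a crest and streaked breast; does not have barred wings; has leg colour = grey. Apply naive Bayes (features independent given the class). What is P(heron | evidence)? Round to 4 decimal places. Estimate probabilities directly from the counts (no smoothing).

ibis: (89/133) × (49/89) × (27/89) × (14/89) × (13/89) ≈ 0.00256809
heron: (44/133) × (38/44) × (18/44) × (7/44) × (28/44) ≈ 0.0118332
P(heron | x) = 0.0118332 / 0.01440129 ≈ 0.8217

0.8217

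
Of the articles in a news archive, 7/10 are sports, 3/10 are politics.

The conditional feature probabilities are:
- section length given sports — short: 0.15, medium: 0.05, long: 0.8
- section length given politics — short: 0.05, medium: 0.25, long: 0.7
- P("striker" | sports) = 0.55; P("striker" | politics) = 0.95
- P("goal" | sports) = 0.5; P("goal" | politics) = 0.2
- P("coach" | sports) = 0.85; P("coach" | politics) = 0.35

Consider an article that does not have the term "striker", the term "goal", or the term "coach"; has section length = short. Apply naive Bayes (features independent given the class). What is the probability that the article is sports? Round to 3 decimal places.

0.901

sports: 0.7 × 0.15 × (1−0.55) × (1−0.5) × (1−0.85) = 0.00354375
politics: 0.3 × 0.05 × (1−0.95) × (1−0.2) × (1−0.35) = 0.00039
P(sports | x) = 0.00354375 / 0.00393375 ≈ 0.901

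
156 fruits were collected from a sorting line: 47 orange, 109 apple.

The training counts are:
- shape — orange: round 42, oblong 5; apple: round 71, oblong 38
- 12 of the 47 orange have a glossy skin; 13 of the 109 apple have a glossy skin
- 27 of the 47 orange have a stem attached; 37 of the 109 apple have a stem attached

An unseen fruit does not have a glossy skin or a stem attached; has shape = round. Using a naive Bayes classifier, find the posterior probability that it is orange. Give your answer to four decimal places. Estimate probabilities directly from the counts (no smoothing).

0.2437

orange: (47/156) × (42/47) × (35/47) × (20/47) ≈ 0.0853153
apple: (109/156) × (71/109) × (96/109) × (72/109) ≈ 0.26478
P(orange | x) = 0.0853153 / 0.3500953 ≈ 0.2437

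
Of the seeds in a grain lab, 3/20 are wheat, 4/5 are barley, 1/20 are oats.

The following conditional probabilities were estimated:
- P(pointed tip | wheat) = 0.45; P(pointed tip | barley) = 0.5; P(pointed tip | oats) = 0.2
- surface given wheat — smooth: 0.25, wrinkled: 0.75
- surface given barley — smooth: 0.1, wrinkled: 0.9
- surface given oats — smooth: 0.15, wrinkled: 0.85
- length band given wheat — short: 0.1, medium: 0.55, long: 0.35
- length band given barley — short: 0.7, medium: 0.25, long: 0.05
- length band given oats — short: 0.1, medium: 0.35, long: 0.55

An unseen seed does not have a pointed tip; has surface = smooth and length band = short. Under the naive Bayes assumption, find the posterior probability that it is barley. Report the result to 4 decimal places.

wheat: 0.15 × (1−0.45) × 0.25 × 0.1 = 0.0020625
barley: 0.8 × (1−0.5) × 0.1 × 0.7 = 0.028
oats: 0.05 × (1−0.2) × 0.15 × 0.1 = 0.0006
P(barley | x) = 0.028 / 0.0306625 ≈ 0.9132

0.9132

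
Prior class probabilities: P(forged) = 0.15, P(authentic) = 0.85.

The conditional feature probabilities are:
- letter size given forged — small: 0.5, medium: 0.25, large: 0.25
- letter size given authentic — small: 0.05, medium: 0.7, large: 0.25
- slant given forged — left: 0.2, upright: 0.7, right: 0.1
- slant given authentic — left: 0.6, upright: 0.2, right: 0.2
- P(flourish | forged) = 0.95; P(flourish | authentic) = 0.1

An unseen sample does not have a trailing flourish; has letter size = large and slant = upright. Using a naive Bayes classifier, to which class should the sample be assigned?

forged: 0.15 × 0.25 × 0.7 × (1−0.95) = 0.0013125
authentic: 0.85 × 0.25 × 0.2 × (1−0.1) = 0.03825
Highest score → authentic.

authentic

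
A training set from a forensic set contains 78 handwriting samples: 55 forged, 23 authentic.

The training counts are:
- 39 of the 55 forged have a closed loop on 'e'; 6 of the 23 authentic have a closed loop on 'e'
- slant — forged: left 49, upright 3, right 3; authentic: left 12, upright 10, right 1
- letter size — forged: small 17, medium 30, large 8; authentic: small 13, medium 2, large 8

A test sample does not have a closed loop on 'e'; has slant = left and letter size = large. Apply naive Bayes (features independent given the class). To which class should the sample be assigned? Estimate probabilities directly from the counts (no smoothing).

forged: (55/78) × (16/55) × (49/55) × (8/55) ≈ 0.0265819
authentic: (23/78) × (17/23) × (12/23) × (8/23) ≈ 0.0395521
Highest score → authentic.

authentic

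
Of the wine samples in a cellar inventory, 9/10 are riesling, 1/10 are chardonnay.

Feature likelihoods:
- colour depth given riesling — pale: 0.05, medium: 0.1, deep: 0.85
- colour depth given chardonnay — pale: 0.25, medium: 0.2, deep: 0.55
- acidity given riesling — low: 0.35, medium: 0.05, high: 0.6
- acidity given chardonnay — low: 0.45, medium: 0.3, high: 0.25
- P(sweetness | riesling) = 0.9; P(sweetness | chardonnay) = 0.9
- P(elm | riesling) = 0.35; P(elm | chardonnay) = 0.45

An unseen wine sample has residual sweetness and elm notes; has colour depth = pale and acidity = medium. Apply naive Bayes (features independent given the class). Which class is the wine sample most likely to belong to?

riesling: 0.9 × 0.05 × 0.05 × 0.9 × 0.35 = 0.00070875
chardonnay: 0.1 × 0.25 × 0.3 × 0.9 × 0.45 = 0.0030375
Highest score → chardonnay.

chardonnay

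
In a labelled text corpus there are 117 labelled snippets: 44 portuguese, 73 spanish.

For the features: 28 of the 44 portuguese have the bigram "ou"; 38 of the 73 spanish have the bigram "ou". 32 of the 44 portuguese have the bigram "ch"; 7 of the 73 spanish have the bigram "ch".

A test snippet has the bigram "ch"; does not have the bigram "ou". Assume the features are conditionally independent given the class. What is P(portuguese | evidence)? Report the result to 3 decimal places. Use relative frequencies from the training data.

portuguese: (44/117) × (16/44) × (32/44) ≈ 0.0994561
spanish: (73/117) × (35/73) × (7/73) ≈ 0.0286852
P(portuguese | x) = 0.0994561 / 0.1281413 ≈ 0.776

0.776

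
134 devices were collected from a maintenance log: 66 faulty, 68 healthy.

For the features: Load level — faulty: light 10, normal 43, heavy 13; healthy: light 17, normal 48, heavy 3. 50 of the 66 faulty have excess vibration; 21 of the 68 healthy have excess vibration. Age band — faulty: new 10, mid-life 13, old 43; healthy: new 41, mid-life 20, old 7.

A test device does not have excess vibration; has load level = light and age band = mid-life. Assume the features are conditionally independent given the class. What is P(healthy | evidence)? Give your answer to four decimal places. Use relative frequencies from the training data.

0.8786

faulty: (66/134) × (10/66) × (16/66) × (13/66) ≈ 0.00356345
healthy: (68/134) × (17/68) × (47/68) × (20/68) ≈ 0.0257902
P(healthy | x) = 0.0257902 / 0.02935365 ≈ 0.8786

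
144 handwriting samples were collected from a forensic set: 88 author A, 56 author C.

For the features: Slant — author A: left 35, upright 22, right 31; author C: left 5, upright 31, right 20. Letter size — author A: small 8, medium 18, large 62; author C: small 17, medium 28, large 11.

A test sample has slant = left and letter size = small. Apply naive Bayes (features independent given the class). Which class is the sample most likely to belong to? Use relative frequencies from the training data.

author A: (88/144) × (35/88) × (8/88) ≈ 0.022096
author C: (56/144) × (5/56) × (17/56) ≈ 0.0105407
Highest score → author A.

author A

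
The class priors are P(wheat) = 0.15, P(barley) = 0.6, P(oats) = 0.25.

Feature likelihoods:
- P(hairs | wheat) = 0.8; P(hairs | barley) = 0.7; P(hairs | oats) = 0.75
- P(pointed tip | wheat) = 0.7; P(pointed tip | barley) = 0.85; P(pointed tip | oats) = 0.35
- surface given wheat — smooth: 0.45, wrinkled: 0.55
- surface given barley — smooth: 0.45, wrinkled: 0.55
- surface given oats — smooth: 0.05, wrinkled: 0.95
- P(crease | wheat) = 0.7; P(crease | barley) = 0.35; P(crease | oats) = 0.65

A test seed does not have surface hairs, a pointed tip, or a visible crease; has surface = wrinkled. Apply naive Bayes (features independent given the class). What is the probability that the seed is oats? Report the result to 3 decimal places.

0.548

wheat: 0.15 × (1−0.8) × (1−0.7) × 0.55 × (1−0.7) = 0.001485
barley: 0.6 × (1−0.7) × (1−0.85) × 0.55 × (1−0.35) = 0.0096525
oats: 0.25 × (1−0.75) × (1−0.35) × 0.95 × (1−0.65) = 0.0135078125
P(oats | x) = 0.0135078125 / 0.0246453125 ≈ 0.548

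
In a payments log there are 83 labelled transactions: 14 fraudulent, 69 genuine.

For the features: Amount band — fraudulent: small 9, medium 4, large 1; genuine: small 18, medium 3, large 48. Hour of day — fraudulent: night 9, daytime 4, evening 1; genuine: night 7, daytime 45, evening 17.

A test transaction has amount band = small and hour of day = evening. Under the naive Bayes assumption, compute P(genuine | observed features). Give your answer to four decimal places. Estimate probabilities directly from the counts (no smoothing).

fraudulent: (14/83) × (9/14) × (1/14) ≈ 0.00774527
genuine: (69/83) × (18/69) × (17/69) ≈ 0.0534311
P(genuine | x) = 0.0534311 / 0.06117637 ≈ 0.8734

0.8734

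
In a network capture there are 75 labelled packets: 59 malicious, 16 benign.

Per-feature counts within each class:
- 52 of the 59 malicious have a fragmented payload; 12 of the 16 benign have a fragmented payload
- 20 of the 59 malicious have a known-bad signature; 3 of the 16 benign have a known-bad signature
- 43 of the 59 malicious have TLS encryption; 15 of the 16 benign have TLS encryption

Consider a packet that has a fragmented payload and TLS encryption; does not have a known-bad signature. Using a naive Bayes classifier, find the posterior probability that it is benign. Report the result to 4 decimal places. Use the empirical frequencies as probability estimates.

malicious: (59/75) × (52/59) × (39/59) × (43/59) ≈ 0.334019
benign: (16/75) × (12/16) × (13/16) × (15/16) = 0.121875
P(benign | x) = 0.121875 / 0.455894 ≈ 0.2673

0.2673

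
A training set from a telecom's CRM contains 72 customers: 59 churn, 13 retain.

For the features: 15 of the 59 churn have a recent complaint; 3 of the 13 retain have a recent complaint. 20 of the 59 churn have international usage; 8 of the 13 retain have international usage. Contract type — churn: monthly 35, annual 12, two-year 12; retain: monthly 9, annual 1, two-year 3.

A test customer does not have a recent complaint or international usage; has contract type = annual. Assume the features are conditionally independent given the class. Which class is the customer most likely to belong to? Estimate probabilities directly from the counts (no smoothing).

churn: (59/72) × (44/59) × (39/59) × (12/59) ≈ 0.0821603
retain: (13/72) × (10/13) × (5/13) × (1/13) ≈ 0.00410914
Highest score → churn.

churn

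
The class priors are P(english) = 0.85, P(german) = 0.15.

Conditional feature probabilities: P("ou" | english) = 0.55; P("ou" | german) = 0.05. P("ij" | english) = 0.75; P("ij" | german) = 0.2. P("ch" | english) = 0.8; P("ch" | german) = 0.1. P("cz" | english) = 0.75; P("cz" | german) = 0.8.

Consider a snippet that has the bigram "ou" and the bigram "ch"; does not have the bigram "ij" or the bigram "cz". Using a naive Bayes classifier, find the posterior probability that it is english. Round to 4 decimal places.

0.9949

english: 0.85 × 0.55 × (1−0.75) × 0.8 × (1−0.75) = 0.023375
german: 0.15 × 0.05 × (1−0.2) × 0.1 × (1−0.8) = 0.00012
P(english | x) = 0.023375 / 0.023495 ≈ 0.9949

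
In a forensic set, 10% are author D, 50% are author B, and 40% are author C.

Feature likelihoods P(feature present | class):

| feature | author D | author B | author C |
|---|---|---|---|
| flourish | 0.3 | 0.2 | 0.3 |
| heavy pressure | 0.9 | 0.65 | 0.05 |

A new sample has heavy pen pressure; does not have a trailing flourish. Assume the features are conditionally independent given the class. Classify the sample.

author D: 0.1 × (1−0.3) × 0.9 = 0.063
author B: 0.5 × (1−0.2) × 0.65 = 0.26
author C: 0.4 × (1−0.3) × 0.05 = 0.014
Highest score → author B.

author B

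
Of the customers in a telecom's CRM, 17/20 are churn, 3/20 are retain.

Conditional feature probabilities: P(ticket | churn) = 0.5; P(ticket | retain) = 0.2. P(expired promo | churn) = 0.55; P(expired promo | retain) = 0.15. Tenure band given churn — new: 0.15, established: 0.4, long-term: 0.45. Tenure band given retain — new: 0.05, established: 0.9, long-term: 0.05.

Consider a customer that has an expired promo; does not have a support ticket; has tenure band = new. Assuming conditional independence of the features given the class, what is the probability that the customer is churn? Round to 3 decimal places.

churn: 0.85 × (1−0.5) × 0.55 × 0.15 = 0.0350625
retain: 0.15 × (1−0.2) × 0.15 × 0.05 = 0.0009
P(churn | x) = 0.0350625 / 0.0359625 ≈ 0.975

0.975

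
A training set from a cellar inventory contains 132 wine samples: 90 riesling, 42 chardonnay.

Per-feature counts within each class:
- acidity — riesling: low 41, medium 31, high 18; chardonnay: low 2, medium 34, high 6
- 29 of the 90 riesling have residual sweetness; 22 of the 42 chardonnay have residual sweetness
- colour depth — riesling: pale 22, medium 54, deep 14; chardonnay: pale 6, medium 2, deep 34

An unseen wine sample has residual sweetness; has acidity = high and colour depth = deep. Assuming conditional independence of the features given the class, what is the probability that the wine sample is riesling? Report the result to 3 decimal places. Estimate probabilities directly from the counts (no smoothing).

riesling: (90/132) × (18/90) × (29/90) × (14/90) ≈ 0.00683502
chardonnay: (42/132) × (6/42) × (22/42) × (34/42) ≈ 0.0192744
P(riesling | x) = 0.00683502 / 0.02610942 ≈ 0.262

0.262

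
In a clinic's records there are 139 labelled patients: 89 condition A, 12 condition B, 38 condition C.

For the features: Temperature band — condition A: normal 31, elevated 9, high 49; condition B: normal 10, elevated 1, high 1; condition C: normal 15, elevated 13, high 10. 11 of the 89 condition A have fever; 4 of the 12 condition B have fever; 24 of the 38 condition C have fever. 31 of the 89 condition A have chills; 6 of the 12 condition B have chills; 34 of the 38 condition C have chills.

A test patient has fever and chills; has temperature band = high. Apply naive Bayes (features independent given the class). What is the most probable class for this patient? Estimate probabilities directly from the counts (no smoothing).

condition A: (89/139) × (49/89) × (11/89) × (31/89) ≈ 0.0151759
condition B: (12/139) × (1/12) × (4/12) × (6/12) ≈ 0.00119904
condition C: (38/139) × (10/38) × (24/38) × (34/38) ≈ 0.0406545
Highest score → condition C.

condition C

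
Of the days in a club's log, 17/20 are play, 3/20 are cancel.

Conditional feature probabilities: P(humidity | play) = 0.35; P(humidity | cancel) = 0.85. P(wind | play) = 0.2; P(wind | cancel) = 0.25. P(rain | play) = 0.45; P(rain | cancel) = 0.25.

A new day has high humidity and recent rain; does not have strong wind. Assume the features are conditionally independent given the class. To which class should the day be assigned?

play

play: 0.85 × 0.35 × (1−0.2) × 0.45 = 0.1071
cancel: 0.15 × 0.85 × (1−0.25) × 0.25 = 0.02390625
Highest score → play.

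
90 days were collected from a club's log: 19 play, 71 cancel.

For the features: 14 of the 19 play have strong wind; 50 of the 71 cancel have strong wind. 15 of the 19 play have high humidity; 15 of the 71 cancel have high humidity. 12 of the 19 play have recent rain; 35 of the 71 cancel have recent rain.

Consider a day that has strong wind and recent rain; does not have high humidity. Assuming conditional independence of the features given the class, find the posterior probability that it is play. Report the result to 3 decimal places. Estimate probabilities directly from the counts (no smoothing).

0.087

play: (19/90) × (14/19) × (4/19) × (12/19) ≈ 0.0206833
cancel: (71/90) × (50/71) × (56/71) × (35/71) ≈ 0.216007
P(play | x) = 0.0206833 / 0.2366903 ≈ 0.087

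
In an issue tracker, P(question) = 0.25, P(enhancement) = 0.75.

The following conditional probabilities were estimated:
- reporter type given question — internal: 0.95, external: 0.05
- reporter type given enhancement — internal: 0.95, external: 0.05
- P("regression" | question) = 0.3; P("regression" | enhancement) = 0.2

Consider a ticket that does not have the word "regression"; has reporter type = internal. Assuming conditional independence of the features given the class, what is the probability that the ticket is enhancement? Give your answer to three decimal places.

question: 0.25 × 0.95 × (1−0.3) = 0.16625
enhancement: 0.75 × 0.95 × (1−0.2) = 0.57
P(enhancement | x) = 0.57 / 0.73625 ≈ 0.774

0.774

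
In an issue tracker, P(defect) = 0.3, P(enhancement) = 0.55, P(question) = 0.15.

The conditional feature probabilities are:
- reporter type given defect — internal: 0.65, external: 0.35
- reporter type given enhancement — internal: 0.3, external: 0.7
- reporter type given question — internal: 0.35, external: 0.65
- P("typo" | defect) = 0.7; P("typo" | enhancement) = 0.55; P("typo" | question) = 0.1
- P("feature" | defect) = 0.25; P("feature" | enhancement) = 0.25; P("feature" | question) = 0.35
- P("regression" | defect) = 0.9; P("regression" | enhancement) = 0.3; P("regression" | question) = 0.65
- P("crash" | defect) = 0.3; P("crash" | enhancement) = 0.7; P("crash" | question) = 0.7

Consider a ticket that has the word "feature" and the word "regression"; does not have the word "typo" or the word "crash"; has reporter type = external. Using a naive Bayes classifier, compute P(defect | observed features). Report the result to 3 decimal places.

defect: 0.3 × 0.35 × (1−0.7) × 0.25 × 0.9 × (1−0.3) = 0.00496125
enhancement: 0.55 × 0.7 × (1−0.55) × 0.25 × 0.3 × (1−0.7) = 0.003898125
question: 0.15 × 0.65 × (1−0.1) × 0.35 × 0.65 × (1−0.7) = 0.0059889375
P(defect | x) = 0.00496125 / 0.0148483125 ≈ 0.334

0.334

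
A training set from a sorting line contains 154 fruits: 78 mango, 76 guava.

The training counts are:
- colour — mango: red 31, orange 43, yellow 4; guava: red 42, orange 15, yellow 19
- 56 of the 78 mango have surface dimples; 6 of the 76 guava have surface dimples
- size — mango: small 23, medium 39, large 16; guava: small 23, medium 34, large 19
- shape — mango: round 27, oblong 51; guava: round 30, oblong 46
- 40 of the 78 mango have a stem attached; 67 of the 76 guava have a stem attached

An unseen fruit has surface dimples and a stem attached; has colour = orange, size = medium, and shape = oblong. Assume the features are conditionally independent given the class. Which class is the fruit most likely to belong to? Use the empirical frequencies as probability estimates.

mango

mango: (78/154) × (43/78) × (56/78) × (39/78) × (51/78) × (40/78) ≈ 0.0336087
guava: (76/154) × (15/76) × (6/76) × (34/76) × (46/76) × (67/76) ≈ 0.0018356
Highest score → mango.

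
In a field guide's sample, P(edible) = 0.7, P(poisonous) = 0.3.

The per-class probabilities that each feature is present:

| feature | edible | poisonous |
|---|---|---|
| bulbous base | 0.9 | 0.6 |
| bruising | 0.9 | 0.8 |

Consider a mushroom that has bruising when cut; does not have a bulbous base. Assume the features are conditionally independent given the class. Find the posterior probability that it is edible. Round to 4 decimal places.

0.3962

edible: 0.7 × (1−0.9) × 0.9 = 0.063
poisonous: 0.3 × (1−0.6) × 0.8 = 0.096
P(edible | x) = 0.063 / 0.159 ≈ 0.3962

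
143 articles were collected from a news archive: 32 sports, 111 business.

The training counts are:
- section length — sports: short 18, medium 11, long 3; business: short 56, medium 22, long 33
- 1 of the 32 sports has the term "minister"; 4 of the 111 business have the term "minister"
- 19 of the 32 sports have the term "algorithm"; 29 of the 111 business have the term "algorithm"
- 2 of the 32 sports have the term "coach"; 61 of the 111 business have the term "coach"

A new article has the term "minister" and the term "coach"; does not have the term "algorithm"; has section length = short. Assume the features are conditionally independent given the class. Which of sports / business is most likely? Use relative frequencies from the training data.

sports: (32/143) × (18/32) × (1/32) × (13/32) × (2/32) ≈ 0.0000998757
business: (111/143) × (56/111) × (4/111) × (82/111) × (61/111) ≈ 0.0057291
Highest score → business.

business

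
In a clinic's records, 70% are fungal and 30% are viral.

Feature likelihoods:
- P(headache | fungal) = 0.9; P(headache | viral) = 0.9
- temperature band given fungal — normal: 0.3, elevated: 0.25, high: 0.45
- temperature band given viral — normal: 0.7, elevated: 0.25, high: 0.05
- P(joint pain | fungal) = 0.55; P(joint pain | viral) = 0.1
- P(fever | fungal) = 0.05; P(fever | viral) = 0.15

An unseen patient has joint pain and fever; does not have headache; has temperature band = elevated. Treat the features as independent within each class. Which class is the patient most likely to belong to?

fungal: 0.7 × (1−0.9) × 0.25 × 0.55 × 0.05 = 0.00048125
viral: 0.3 × (1−0.9) × 0.25 × 0.1 × 0.15 = 0.0001125
Highest score → fungal.

fungal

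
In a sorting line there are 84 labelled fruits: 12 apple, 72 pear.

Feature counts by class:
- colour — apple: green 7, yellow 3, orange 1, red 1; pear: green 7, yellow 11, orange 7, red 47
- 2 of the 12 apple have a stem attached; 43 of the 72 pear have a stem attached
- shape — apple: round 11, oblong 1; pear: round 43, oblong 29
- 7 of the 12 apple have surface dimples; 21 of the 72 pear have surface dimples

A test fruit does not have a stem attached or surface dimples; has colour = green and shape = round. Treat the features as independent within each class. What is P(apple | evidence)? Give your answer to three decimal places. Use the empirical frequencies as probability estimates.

0.651

apple: (12/84) × (7/12) × (10/12) × (11/12) × (5/12) ≈ 0.0265239
pear: (72/84) × (7/72) × (29/72) × (43/72) × (51/72) ≈ 0.014199
P(apple | x) = 0.0265239 / 0.0407229 ≈ 0.651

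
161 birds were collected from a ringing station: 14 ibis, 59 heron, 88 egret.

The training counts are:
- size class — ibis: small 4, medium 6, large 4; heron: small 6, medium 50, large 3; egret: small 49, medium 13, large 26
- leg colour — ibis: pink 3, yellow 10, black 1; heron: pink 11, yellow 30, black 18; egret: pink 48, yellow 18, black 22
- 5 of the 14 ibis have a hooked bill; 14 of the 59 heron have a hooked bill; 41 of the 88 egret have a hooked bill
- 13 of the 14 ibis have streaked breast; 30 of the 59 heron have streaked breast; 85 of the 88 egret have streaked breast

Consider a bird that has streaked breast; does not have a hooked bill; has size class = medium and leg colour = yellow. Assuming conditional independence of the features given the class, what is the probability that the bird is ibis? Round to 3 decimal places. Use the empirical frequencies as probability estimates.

0.186

ibis: (14/161) × (6/14) × (10/14) × (9/14) × (13/14) ≈ 0.0158901
heron: (59/161) × (50/59) × (30/59) × (45/59) × (30/59) ≈ 0.0612411
egret: (88/161) × (13/88) × (18/88) × (47/88) × (85/88) ≈ 0.00852038
P(ibis | x) = 0.0158901 / 0.08565158 ≈ 0.186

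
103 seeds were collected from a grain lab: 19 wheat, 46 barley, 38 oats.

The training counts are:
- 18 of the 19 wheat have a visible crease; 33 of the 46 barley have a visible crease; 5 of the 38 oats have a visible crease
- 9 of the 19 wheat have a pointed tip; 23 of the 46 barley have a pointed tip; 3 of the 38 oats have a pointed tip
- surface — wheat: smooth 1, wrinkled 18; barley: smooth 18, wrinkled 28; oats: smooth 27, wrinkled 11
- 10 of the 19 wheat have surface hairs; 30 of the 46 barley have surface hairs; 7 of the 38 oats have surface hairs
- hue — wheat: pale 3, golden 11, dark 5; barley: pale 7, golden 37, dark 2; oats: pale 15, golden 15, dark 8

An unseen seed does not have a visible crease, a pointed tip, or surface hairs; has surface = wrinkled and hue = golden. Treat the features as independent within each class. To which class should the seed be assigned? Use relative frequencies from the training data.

oats

wheat: (19/103) × (1/19) × (10/19) × (18/19) × (9/19) × (11/19) ≈ 0.00132757
barley: (46/103) × (13/46) × (23/46) × (28/46) × (16/46) × (37/46) ≈ 0.0107469
oats: (38/103) × (33/38) × (35/38) × (11/38) × (31/38) × (15/38) ≈ 0.0275078
Highest score → oats.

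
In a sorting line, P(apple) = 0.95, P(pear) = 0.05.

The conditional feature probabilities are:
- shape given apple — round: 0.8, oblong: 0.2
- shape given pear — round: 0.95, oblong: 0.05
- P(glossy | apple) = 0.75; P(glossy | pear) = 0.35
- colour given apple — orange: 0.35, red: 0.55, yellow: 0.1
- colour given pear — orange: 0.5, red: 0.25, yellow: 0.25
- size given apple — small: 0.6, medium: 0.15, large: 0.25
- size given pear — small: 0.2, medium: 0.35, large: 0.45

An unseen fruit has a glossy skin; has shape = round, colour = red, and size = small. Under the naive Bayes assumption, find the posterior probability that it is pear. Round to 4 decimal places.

apple: 0.95 × 0.8 × 0.75 × 0.55 × 0.6 = 0.1881
pear: 0.05 × 0.95 × 0.35 × 0.25 × 0.2 = 0.00083125
P(pear | x) = 0.00083125 / 0.18893125 ≈ 0.0044

0.0044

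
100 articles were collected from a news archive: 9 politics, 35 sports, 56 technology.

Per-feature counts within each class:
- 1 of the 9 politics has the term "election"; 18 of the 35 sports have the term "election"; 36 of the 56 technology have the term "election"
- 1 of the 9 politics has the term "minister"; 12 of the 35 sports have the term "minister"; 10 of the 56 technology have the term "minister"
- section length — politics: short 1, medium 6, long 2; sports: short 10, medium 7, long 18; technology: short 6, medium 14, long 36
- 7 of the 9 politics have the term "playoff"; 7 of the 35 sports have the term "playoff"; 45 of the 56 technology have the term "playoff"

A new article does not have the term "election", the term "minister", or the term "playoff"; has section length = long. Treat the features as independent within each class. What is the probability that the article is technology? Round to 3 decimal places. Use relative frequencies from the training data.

politics: (9/100) × (8/9) × (8/9) × (2/9) × (2/9) ≈ 0.00351166
sports: (35/100) × (17/35) × (23/35) × (18/35) × (28/35) ≈ 0.0459624
technology: (56/100) × (20/56) × (46/56) × (36/56) × (11/56) ≈ 0.0207453
P(technology | x) = 0.0207453 / 0.07021936 ≈ 0.295

0.295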